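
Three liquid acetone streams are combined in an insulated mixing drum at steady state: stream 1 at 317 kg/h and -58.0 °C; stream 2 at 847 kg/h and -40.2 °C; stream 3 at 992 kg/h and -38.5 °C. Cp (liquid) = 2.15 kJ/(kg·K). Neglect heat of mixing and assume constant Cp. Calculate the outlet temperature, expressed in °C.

T_out = -42.0 °C

Energy balance with Q = 0: Σ ṁᵢCp,ᵢ(T_out − Tᵢ) = 0
Σ ṁᵢCp,ᵢTᵢ = 317×2.15×-58.0 + 847×2.15×-40.2 + 992×2.15×-38.5 = -194850
Σ ṁᵢCp,ᵢ = 317×2.15 + 847×2.15 + 992×2.15 = 4635.4
T_out = -194850 / 4635.4 = -42.035 °C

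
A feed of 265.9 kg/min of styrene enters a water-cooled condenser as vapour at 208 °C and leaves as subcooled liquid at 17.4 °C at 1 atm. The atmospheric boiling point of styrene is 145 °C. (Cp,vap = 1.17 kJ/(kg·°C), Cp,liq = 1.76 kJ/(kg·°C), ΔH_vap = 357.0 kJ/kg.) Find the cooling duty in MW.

vapour 208→145 °C: -73.71 kJ/kg
condensation at 145 °C: -357 kJ/kg
liquid 145→17.4 °C: -224.58 kJ/kg
Δh = -73.71 + -357 + -224.58 = -655.29 kJ/kg
Q = ṁ·Δh = 265.9 kg/min × -655.29 kJ/kg = -174240 kJ/min
|Q| = 2904 kW = 2.904 MW

Q_c = 2.90 MW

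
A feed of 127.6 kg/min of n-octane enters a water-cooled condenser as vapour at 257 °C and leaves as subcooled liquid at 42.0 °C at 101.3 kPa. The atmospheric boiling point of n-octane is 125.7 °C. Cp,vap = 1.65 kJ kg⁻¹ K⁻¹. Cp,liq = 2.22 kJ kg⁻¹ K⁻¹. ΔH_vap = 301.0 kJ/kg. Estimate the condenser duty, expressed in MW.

Q_c = 1.50 MW

vapour 257→125.7 °C: -216.65 kJ/kg
condensation at 125.7 °C: -301 kJ/kg
liquid 125.7→42.0 °C: -185.81 kJ/kg
Δh = -216.65 + -301 + -185.81 = -703.46 kJ/kg
Q = ṁ·Δh = 127.6 kg/min × -703.46 kJ/kg = -89761 kJ/min
|Q| = 1496 kW = 1.496 MW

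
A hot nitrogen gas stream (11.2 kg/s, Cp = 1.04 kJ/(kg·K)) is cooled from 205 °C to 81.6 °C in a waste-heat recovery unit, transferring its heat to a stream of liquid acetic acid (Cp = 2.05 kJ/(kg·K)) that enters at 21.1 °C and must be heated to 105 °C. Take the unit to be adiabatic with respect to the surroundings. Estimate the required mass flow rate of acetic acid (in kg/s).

ṁ_c = 8.36 kg/s

Heat released by hot stream: Q = 11.2 × 1.04 × (205 − 81.6) = 1437.4 kJ/s
Energy balance on cold side (adiabatic exchanger): Q = ṁ_c·Cp_c·(T_c,out − T_c,in)
ṁ_c = 1437.4 / [2.05 × (105 − 21.1)] = 8.357 kg/s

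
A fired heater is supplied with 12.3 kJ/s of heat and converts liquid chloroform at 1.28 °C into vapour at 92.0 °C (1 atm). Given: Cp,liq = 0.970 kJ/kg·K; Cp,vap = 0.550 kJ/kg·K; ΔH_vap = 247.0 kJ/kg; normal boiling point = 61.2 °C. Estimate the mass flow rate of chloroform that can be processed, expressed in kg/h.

ṁ = 137 kg/h

Δh = 0.970×(61.2−1.28) + 247.0 + 0.550×(92.0−61.2) = 322.06 kJ/kg
Q = 12.3 kJ/s = 12.3 kJ/s = 44280 kJ/h
ṁ = Q/Δh = 44280 / 322.06 = 137.49 kg/h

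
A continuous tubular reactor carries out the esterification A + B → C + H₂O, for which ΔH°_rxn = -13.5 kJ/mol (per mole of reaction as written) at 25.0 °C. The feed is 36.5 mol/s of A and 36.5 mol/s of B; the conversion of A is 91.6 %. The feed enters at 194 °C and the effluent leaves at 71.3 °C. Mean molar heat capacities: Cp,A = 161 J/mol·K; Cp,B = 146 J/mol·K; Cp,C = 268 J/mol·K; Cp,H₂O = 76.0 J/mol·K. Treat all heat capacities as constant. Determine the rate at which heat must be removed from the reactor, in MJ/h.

Extent of reaction ξ = 0.916 × 36.5 = 33.434 mol/s
Reaction term: ξ·ΔH°_rxn = 33.434 × -13.5 = -451.36 kJ/s
Sensible, feed 194→25 °C: -1893.7 kJ/s
Outlet flows (mol/s): A 3.066, B 3.066, C 33.434, H₂O 33.434
Sensible, products 25→71.3 °C: 576.09 kJ/s
Q = ΔH = -1769 kJ/s = -1769 kW
Heat removed = 6368.4 MJ/h

Q_out = 6370 MJ/h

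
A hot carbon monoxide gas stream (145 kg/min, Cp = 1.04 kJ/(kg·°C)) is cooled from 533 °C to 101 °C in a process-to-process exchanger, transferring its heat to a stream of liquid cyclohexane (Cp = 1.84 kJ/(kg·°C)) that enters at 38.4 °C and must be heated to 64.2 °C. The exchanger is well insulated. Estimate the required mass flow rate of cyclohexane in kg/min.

Heat released by hot stream: Q = 145 × 1.04 × (533 − 101) = 65146 kJ/min
Energy balance on cold side (adiabatic exchanger): Q = ṁ_c·Cp_c·(T_c,out − T_c,in)
ṁ_c = 65146 / [1.84 × (64.2 − 38.4)] = 1372.3 kg/min

ṁ_c = 1370 kg/min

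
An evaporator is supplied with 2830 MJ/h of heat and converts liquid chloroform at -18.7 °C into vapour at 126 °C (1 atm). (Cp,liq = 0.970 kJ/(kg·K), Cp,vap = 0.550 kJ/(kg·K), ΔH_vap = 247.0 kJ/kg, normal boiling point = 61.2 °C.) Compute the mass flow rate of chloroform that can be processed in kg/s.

Δh = 0.970×(61.2−-18.7) + 247.0 + 0.550×(126−61.2) = 360.14 kJ/kg
Q = 2830 MJ/h = 786.11 kJ/s = 786.11 kJ/s
ṁ = Q/Δh = 786.11 / 360.14 = 2.1828 kg/s

ṁ = 2.18 kg/s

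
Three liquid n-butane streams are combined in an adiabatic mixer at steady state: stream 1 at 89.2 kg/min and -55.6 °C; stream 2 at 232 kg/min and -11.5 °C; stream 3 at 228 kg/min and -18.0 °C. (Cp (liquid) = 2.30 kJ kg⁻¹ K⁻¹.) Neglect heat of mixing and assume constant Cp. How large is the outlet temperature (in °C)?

T_out = -21.4 °C

Adiabatic, steady state ⇒ Σ ṁᵢCp,ᵢ(T_out − Tᵢ) = 0
Σ ṁᵢCp,ᵢTᵢ = 89.2×2.30×-55.6 + 232×2.30×-11.5 + 228×2.30×-18.0 = -26982
Σ ṁᵢCp,ᵢ = 89.2×2.30 + 232×2.30 + 228×2.30 = 1263.2
T_out = -26982 / 1263.2 = -21.361 °C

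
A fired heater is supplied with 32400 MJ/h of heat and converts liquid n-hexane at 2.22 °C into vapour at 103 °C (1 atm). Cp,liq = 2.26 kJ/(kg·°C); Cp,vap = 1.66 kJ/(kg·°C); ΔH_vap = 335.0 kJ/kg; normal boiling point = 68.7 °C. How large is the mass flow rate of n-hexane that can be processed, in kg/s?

Δh = 2.26×(68.7−2.22) + 335.0 + 1.66×(103−68.7) = 542.18 kJ/kg
Q = 32400 MJ/h = 9000 kJ/s = 9000 kJ/s
ṁ = Q/Δh = 9000 / 542.18 = 16.6 kg/s

ṁ = 16.6 kg/s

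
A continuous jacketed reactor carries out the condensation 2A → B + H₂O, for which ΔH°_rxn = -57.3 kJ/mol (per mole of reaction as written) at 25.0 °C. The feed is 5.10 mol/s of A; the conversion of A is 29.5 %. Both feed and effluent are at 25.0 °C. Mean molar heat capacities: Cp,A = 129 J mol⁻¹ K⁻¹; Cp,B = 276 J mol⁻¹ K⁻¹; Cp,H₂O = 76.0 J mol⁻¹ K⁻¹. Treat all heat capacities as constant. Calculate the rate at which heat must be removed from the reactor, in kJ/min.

Extent of reaction ξ = 0.295 × 5.10 / 2 = 0.75225 mol/s
Reaction term: ξ·ΔH°_rxn = 0.75225 × -57.3 = -43.104 kJ/s
Q = ΔH = -43.104 kJ/s = -43.104 kW
Heat removed = 2586.2 kJ/min

Q_out = 2590 kJ/min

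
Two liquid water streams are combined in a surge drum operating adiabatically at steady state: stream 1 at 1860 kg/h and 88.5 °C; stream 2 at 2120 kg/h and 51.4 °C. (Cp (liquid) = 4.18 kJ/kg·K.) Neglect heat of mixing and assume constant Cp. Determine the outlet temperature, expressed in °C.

Energy balance with Q = 0: Σ ṁᵢCp,ᵢ(T_out − Tᵢ) = 0
T_out = Σ ṁᵢCp,ᵢTᵢ / Σ ṁᵢCp,ᵢ
      = 1.1436e+06 / 16636 = 68.738 °C

T_out = 68.7 °C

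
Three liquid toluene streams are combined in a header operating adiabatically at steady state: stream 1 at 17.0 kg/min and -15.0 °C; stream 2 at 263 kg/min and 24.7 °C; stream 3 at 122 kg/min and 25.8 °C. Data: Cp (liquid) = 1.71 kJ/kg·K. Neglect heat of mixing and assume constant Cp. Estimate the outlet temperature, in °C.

T_out = 23.4 °C

Energy balance with Q = 0: Σ ṁᵢCp,ᵢ(T_out − Tᵢ) = 0
T_out = Σ ṁᵢCp,ᵢTᵢ / Σ ṁᵢCp,ᵢ
      = 16055 / 687.42 = 23.355 °C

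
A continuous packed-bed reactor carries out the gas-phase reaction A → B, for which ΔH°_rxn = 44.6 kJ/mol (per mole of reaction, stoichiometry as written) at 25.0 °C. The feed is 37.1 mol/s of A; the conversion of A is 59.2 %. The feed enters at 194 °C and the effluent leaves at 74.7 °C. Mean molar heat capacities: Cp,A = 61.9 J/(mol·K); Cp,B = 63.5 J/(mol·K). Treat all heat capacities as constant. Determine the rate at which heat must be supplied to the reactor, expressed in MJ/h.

Q_in = 2550 MJ/h

Extent of reaction ξ = 0.592 × 37.1 = 21.963 mol/s
Reaction term: ξ·ΔH°_rxn = 21.963 × 44.6 = 979.56 kJ/s
Sensible, feed 194→25 °C: -388.11 kJ/s
Outlet flows (mol/s): A 15.137, B 21.963
Sensible, products 25→74.7 °C: 115.88 kJ/s
Q = ΔH = 707.33 kJ/s = 707.33 kW
Heat supplied = 2546.4 MJ/h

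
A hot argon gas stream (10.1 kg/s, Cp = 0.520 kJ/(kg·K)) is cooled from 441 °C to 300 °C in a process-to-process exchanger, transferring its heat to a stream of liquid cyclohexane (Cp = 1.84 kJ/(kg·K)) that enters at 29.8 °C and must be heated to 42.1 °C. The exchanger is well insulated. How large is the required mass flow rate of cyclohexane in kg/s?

Heat released by hot stream: Q = 10.1 × 0.520 × (441 − 300) = 740.53 kJ/s
Energy balance on cold side (adiabatic exchanger): Q = ṁ_c·Cp_c·(T_c,out − T_c,in)
ṁ_c = 740.53 / [1.84 × (42.1 − 29.8)] = 32.721 kg/s

ṁ_c = 32.7 kg/s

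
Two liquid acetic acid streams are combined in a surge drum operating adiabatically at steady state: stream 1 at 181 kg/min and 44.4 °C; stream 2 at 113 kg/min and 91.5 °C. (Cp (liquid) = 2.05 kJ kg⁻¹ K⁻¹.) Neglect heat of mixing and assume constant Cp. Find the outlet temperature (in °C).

Energy balance with Q = 0: Σ ṁᵢCp,ᵢ(T_out − Tᵢ) = 0
T_out = Σ ṁᵢCp,ᵢTᵢ / Σ ṁᵢCp,ᵢ
      = 37671 / 602.7 = 62.503 °C

T_out = 62.5 °C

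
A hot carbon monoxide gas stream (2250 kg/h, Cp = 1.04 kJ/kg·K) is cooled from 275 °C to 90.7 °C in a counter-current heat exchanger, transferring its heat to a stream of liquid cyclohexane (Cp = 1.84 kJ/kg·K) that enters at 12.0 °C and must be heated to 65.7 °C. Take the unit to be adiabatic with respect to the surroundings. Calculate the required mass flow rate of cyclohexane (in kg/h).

ṁ_c = 4360 kg/h

Heat released by hot stream: Q = 2250 × 1.04 × (275 − 90.7) = 431260 kJ/h
Energy balance on cold side (adiabatic exchanger): Q = ṁ_c·Cp_c·(T_c,out − T_c,in)
ṁ_c = 431260 / [1.84 × (65.7 − 12.0)] = 4364.6 kg/h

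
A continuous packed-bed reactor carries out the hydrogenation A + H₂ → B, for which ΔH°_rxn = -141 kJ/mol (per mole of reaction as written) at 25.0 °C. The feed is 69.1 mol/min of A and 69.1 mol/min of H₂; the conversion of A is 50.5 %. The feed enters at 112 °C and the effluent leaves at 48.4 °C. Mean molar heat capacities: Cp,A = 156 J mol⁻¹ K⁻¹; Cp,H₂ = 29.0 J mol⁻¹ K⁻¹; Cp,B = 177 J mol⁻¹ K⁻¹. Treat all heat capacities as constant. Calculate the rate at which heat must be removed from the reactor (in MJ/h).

Extent of reaction ξ = 0.505 × 69.1 = 34.895 mol/min
Reaction term: ξ·ΔH°_rxn = 34.895 × -141 = -4920.3 kJ/min
Sensible, feed 112→25 °C: -1112.2 kJ/min
Outlet flows (mol/min): A 34.204, H₂ 34.204, B 34.895
Sensible, products 25→48.4 °C: 292.6 kJ/min
Q = ΔH = -5739.8 kJ/min = -95.664 kW
Heat removed = 344.39 MJ/h

Q_out = 344 MJ/h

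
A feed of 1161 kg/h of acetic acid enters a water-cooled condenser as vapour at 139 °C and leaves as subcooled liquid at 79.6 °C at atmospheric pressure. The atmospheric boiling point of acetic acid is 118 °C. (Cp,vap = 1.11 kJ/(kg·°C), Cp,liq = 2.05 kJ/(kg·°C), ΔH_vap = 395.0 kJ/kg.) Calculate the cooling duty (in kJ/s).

Q_c = 160 kJ/s

vapour 139→118 °C: -23.31 kJ/kg
condensation at 118 °C: -395 kJ/kg
liquid 118→79.6 °C: -78.72 kJ/kg
Δh = -23.31 + -395 + -78.72 = -497.03 kJ/kg
Q = ṁ·Δh = 1161 kg/h × -497.03 kJ/kg = -577050 kJ/h
|Q| = 160.29 kW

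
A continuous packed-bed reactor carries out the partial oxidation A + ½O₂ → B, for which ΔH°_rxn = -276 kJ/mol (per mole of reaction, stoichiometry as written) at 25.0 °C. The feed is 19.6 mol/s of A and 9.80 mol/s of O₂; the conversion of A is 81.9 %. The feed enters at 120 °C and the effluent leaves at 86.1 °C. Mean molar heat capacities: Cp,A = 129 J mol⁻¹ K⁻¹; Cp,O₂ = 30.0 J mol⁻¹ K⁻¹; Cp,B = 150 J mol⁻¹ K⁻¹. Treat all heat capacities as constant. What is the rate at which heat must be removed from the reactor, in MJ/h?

Extent of reaction ξ = 0.819 × 19.6 = 16.052 mol/s
Reaction term: ξ·ΔH°_rxn = 16.052 × -276 = -4430.5 kJ/s
Sensible, feed 120→25 °C: -268.13 kJ/s
Outlet flows (mol/s): A 3.5476, O₂ 1.7738, B 16.052
Sensible, products 25→86.1 °C: 178.33 kJ/s
Q = ΔH = -4520.3 kJ/s = -4520.3 kW
Heat removed = 16273 MJ/h

Q_out = 16300 MJ/h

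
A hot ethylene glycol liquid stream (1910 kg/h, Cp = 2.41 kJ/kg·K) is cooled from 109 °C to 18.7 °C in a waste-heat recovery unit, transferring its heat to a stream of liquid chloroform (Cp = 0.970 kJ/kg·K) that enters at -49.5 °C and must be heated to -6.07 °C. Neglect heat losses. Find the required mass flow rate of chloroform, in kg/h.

ṁ_c = 9870 kg/h

Heat released by hot stream: Q = 1910 × 2.41 × (109 − 18.7) = 415660 kJ/h
Energy balance on cold side (adiabatic exchanger): Q = ṁ_c·Cp_c·(T_c,out − T_c,in)
ṁ_c = 415660 / [0.970 × (-6.07 − -49.5)] = 9866.8 kg/h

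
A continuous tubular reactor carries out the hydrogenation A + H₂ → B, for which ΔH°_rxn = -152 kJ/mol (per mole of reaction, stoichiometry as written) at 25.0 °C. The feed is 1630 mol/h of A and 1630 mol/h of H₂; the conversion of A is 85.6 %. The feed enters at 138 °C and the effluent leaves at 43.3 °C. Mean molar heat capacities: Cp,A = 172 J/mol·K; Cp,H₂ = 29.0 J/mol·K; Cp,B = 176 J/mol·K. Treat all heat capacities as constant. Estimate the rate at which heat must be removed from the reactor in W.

Q_out = 67700 W

Extent of reaction ξ = 0.856 × 1630 = 1395.3 mol/h
Reaction term: ξ·ΔH°_rxn = 1395.3 × -152 = -212080 kJ/h
Sensible, feed 138→25 °C: -37022 kJ/h
Outlet flows (mol/h): A 234.72, H₂ 234.72, B 1395.3
Sensible, products 25→43.3 °C: 5357.3 kJ/h
Q = ΔH = -243750 kJ/h = -67.708 kW
Heat removed = 67708 W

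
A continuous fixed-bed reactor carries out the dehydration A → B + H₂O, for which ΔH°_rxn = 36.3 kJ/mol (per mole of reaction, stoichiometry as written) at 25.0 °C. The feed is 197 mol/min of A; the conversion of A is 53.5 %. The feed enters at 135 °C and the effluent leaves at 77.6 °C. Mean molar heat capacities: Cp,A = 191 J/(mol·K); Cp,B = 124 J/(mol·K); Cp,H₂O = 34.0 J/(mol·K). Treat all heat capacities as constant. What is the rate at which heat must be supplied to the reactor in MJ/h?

Extent of reaction ξ = 0.535 × 197 = 105.4 mol/min
Reaction term: ξ·ΔH°_rxn = 105.4 × 36.3 = 3825.8 kJ/min
Sensible, feed 135→25 °C: -4139 kJ/min
Outlet flows (mol/min): A 91.605, B 105.4, H₂O 105.4
Sensible, products 25→77.6 °C: 1796.2 kJ/min
Q = ΔH = 1483.1 kJ/min = 24.718 kW
Heat supplied = 88.986 MJ/h

Q_in = 89.0 MJ/h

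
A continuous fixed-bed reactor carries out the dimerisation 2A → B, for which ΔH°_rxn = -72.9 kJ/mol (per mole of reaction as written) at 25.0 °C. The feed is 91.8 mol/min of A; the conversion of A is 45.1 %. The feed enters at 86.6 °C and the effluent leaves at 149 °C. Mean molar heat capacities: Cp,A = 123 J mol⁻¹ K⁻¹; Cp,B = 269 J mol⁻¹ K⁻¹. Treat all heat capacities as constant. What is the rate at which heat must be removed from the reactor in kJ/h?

Q_out = 44700 kJ/h

Extent of reaction ξ = 0.451 × 91.8 / 2 = 20.701 mol/min
Reaction term: ξ·ΔH°_rxn = 20.701 × -72.9 = -1509.1 kJ/min
Sensible, feed 86.6→25 °C: -695.55 kJ/min
Outlet flows (mol/min): A 50.398, B 20.701
Sensible, products 25→149 °C: 1459.2 kJ/min
Q = ΔH = -745.47 kJ/min = -12.425 kW
Heat removed = 44728 kJ/h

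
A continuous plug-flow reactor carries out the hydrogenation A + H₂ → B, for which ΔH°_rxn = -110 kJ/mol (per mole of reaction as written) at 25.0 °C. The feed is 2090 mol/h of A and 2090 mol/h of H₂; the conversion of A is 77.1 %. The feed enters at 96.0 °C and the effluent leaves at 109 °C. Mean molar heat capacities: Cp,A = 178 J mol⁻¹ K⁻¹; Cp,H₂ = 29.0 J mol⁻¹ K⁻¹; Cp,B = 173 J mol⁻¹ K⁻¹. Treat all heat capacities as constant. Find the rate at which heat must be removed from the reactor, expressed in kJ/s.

Extent of reaction ξ = 0.771 × 2090 = 1611.4 mol/h
Reaction term: ξ·ΔH°_rxn = 1611.4 × -110 = -177250 kJ/h
Sensible, feed 96.0→25 °C: -30717 kJ/h
Outlet flows (mol/h): A 478.61, H₂ 478.61, B 1611.4
Sensible, products 25→109 °C: 31739 kJ/h
Q = ΔH = -176230 kJ/h = -48.953 kW
Heat removed = 48.953 kJ/s

Q_out = 49.0 kJ/s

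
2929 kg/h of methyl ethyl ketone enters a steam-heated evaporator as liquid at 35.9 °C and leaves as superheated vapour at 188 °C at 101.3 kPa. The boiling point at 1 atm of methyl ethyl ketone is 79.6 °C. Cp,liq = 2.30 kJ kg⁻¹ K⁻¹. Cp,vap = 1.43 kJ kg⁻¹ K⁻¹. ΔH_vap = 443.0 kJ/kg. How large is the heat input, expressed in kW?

liquid 35.9→79.6 °C: 100.51 kJ/kg
vaporisation at 79.6 °C: 443 kJ/kg
vapour 79.6→188 °C: 155.01 kJ/kg
Δh = 100.51 + 443 + 155.01 = 698.52 kJ/kg
Q = ṁ·Δh = 2929 kg/h × 698.52 kJ/kg = 2.046e+06 kJ/h
|Q| = 568.33 kW

Q = 568 kW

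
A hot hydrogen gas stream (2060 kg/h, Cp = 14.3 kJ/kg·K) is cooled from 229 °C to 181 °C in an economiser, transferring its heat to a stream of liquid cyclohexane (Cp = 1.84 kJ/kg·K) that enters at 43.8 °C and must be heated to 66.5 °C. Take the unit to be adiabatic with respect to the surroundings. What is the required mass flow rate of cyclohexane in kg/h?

ṁ_c = 33900 kg/h

Heat released by hot stream: Q = 2060 × 14.3 × (229 − 181) = 1.414e+06 kJ/h
Energy balance on cold side (adiabatic exchanger): Q = ṁ_c·Cp_c·(T_c,out − T_c,in)
ṁ_c = 1.414e+06 / [1.84 × (66.5 − 43.8)] = 33853 kg/h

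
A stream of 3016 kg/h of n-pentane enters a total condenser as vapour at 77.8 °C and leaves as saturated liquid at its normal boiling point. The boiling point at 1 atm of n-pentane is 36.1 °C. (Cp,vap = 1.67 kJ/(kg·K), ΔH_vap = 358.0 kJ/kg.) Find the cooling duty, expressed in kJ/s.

vapour 77.8→36.1 °C: -69.639 kJ/kg
condensation at 36.1 °C: -358 kJ/kg
Δh = -69.639 + -358 = -427.64 kJ/kg
Q = ṁ·Δh = 3016 kg/h × -427.64 kJ/kg = -1.2898e+06 kJ/h
|Q| = 358.27 kW

Q_c = 358 kJ/s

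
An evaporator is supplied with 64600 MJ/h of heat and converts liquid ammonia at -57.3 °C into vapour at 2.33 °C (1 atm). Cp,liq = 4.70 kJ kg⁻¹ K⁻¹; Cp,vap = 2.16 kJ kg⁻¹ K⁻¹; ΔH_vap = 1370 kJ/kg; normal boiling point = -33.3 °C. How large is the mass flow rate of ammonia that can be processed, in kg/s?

Δh = 4.70×(-33.3−-57.3) + 1370 + 2.16×(2.33−-33.3) = 1559.8 kJ/kg
Q = 64600 MJ/h = 17944 kJ/s = 17944 kJ/s
ṁ = Q/Δh = 17944 / 1559.8 = 11.505 kg/s

ṁ = 11.5 kg/s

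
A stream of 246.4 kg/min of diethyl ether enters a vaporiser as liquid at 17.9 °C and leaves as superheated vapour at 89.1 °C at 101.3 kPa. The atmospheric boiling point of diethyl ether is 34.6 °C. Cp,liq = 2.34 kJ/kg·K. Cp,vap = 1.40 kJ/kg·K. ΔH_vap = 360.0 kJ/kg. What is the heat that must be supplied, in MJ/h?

liquid 17.9→34.6 °C: 39.078 kJ/kg
vaporisation at 34.6 °C: 360 kJ/kg
vapour 34.6→89.1 °C: 76.3 kJ/kg
Δh = 39.078 + 360 + 76.3 = 475.38 kJ/kg
Q = ṁ·Δh = 246.4 kg/min × 475.38 kJ/kg = 117130 kJ/min
|Q| = 1952.2 kW = 7028 MJ/h

Q = 7030 MJ/h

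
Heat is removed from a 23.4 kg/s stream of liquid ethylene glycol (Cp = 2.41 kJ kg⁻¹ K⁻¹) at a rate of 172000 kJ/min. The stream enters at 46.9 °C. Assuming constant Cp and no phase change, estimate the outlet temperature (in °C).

T_out = -3.93 °C

Q = 172000 kJ/min = 2866.7 kJ/s
ΔT = Q/(ṁ·Cp) = 2866.7/(23.4×2.41) = 50.833 K
T_out = 46.9 − 50.833 = -3.9328 °C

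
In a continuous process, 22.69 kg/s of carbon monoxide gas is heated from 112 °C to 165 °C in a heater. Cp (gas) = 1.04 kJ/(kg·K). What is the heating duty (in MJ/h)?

Q = 4500 MJ/h

Q = ṁ·Cp·ΔT = 22.69 × 1.04 × (165 − 112) = 1250.7 kJ/s
Heating duty = 4502.4 MJ/h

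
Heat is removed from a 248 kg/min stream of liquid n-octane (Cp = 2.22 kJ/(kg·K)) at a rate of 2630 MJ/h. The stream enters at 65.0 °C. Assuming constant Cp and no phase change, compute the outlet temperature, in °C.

T_out = -14.6 °C

Q = 2630 MJ/h = 43833 kJ/min
ΔT = Q/(ṁ·Cp) = 43833/(248×2.22) = 79.616 K
T_out = 65.0 − 79.616 = -14.616 °C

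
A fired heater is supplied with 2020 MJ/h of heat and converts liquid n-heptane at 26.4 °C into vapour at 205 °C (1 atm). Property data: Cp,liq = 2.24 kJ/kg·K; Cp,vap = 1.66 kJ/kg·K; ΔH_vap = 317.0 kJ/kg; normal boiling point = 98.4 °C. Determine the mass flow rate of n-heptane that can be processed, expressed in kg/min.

ṁ = 51.4 kg/min

Δh = 2.24×(98.4−26.4) + 317.0 + 1.66×(205−98.4) = 655.24 kJ/kg
Q = 2020 MJ/h = 561.11 kJ/s = 33667 kJ/min
ṁ = Q/Δh = 33667 / 655.24 = 51.381 kg/min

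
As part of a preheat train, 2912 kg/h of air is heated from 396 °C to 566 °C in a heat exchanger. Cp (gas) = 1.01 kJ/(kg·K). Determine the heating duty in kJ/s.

Q = 139 kJ/s

Q = ṁ·Cp·ΔT = 2912 × 1.01 × (566 − 396) = 499990 kJ/h
Converting: 499990 / 3600 s = 138.89 kW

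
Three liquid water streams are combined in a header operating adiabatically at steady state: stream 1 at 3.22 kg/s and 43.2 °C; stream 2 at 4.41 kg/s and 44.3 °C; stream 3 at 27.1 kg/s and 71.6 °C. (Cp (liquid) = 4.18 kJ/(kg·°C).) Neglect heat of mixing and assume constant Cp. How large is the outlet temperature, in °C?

Adiabatic, steady state ⇒ Σ ṁᵢCp,ᵢ(T_out − Tᵢ) = 0
T_out = Σ ṁᵢCp,ᵢTᵢ / Σ ṁᵢCp,ᵢ
      = 9508.8 / 145.17 = 65.5 °C

T_out = 65.5 °C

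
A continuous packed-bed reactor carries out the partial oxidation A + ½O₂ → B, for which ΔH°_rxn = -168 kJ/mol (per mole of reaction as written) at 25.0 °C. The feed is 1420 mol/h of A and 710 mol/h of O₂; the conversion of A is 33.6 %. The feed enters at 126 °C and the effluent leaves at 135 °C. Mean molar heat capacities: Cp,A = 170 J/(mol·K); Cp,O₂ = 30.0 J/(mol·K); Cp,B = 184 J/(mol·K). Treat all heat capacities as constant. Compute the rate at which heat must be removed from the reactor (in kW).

Extent of reaction ξ = 0.336 × 1420 = 477.12 mol/h
Reaction term: ξ·ΔH°_rxn = 477.12 × -168 = -80156 kJ/h
Sensible, feed 126→25 °C: -26533 kJ/h
Outlet flows (mol/h): A 942.88, O₂ 471.44, B 477.12
Sensible, products 25→135 °C: 28845 kJ/h
Q = ΔH = -77844 kJ/h = -21.623 kW
Heat removed = 21.623 kW

Q_out = 21.6 kW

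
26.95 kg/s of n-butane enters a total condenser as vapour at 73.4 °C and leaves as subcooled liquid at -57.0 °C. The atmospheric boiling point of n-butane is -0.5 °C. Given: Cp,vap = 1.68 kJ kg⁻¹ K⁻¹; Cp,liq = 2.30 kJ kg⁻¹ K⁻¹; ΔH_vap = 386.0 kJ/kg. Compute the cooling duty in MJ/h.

Q_c = 62100 MJ/h

vapour 73.4→-0.5 °C: -124.15 kJ/kg
condensation at -0.5 °C: -386 kJ/kg
liquid -0.5→-57.0 °C: -129.95 kJ/kg
Δh = -124.15 + -386 + -129.95 = -640.1 kJ/kg
Q = ṁ·Δh = 26.95 kg/s × -640.1 kJ/kg = -17251 kJ/s
|Q| = 17251 kW = 62103 MJ/h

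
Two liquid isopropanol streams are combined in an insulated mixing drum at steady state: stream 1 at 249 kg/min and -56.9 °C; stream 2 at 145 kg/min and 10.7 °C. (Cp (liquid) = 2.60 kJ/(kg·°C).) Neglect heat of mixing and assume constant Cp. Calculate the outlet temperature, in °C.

Adiabatic, steady state ⇒ Σ ṁᵢCp,ᵢ(T_out − Tᵢ) = 0
Σ ṁᵢCp,ᵢTᵢ = 249×2.60×-56.9 + 145×2.60×10.7 = -32803
Σ ṁᵢCp,ᵢ = 249×2.60 + 145×2.60 = 1024.4
T_out = -32803 / 1024.4 = -32.022 °C

T_out = -32.0 °C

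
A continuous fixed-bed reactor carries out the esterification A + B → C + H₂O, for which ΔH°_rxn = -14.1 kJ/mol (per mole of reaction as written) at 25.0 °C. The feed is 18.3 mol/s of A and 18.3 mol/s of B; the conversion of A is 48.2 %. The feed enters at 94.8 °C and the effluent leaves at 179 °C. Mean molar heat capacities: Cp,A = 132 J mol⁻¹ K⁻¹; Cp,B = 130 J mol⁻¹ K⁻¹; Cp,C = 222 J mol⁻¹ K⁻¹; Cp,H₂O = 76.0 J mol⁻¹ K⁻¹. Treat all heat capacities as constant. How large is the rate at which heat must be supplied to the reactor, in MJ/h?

Q_in = 1180 MJ/h

Extent of reaction ξ = 0.482 × 18.3 = 8.8206 mol/s
Reaction term: ξ·ΔH°_rxn = 8.8206 × -14.1 = -124.37 kJ/s
Sensible, feed 94.8→25 °C: -334.66 kJ/s
Outlet flows (mol/s): A 9.4794, B 9.4794, C 8.8206, H₂O 8.8206
Sensible, products 25→179 °C: 787.27 kJ/s
Q = ΔH = 328.24 kJ/s = 328.24 kW
Heat supplied = 1181.7 MJ/h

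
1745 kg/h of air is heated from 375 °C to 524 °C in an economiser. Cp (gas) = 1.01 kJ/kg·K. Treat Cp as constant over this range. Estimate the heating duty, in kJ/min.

Q = 4380 kJ/min

Q = ṁ·Cp·ΔT = 1745 × 1.01 × (524 − 375) = 262610 kJ/h
Converting: 262610 / 3600 s = 72.946 kW
Heating duty = 4376.8 kJ/min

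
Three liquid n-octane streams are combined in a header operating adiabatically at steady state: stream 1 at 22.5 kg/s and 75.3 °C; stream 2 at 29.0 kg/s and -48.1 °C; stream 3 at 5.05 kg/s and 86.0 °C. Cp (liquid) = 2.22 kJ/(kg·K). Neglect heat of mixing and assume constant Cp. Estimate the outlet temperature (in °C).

No heat crosses the boundary, so H_out = H_in.
T_out = Σ ṁᵢCp,ᵢTᵢ / Σ ṁᵢCp,ᵢ
      = 1628.7 / 125.54 = 12.973 °C

T_out = 13.0 °C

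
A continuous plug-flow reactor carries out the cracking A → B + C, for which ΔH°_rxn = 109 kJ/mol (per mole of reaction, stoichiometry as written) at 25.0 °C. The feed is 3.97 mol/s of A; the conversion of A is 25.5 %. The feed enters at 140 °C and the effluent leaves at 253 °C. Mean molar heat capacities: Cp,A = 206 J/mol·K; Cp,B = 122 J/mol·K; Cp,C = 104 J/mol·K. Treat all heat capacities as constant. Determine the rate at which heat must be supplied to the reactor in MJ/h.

Q_in = 747 MJ/h

Extent of reaction ξ = 0.255 × 3.97 = 1.0124 mol/s
Reaction term: ξ·ΔH°_rxn = 1.0124 × 109 = 110.35 kJ/s
Sensible, feed 140→25 °C: -94.049 kJ/s
Outlet flows (mol/s): A 2.9577, B 1.0124, C 1.0124
Sensible, products 25→253 °C: 191.08 kJ/s
Q = ΔH = 207.38 kJ/s = 207.38 kW
Heat supplied = 746.55 MJ/h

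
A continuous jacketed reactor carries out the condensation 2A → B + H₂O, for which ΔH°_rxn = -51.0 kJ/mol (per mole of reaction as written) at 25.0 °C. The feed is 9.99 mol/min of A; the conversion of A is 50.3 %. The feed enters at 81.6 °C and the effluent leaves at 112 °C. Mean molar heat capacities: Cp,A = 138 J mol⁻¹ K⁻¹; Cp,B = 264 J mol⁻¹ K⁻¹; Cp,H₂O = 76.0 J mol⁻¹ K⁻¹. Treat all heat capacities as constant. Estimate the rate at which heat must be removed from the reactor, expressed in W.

Q_out = 1200 W

Extent of reaction ξ = 0.503 × 9.99 / 2 = 2.5125 mol/min
Reaction term: ξ·ΔH°_rxn = 2.5125 × -51.0 = -128.14 kJ/min
Sensible, feed 81.6→25 °C: -78.03 kJ/min
Outlet flows (mol/min): A 4.965, B 2.5125, H₂O 2.5125
Sensible, products 25→112 °C: 133.93 kJ/min
Q = ΔH = -72.237 kJ/min = -1.204 kW
Heat removed = 1204 W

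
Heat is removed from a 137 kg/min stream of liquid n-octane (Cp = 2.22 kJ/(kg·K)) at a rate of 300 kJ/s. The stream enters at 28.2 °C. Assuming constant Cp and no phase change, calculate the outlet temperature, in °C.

Q = 300 kJ/s = 18000 kJ/min
ΔT = Q/(ṁ·Cp) = 18000/(137×2.22) = 59.183 K
T_out = 28.2 − 59.183 = -30.983 °C

T_out = -31.0 °C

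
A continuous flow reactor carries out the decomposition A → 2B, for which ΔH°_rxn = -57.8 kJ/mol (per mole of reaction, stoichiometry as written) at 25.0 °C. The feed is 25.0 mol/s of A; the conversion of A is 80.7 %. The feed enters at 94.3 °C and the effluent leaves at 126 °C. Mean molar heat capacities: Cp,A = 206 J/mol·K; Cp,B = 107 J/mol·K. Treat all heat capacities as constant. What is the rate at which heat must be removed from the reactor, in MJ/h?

Extent of reaction ξ = 0.807 × 25.0 = 20.175 mol/s
Reaction term: ξ·ΔH°_rxn = 20.175 × -57.8 = -1166.1 kJ/s
Sensible, feed 94.3→25 °C: -356.89 kJ/s
Outlet flows (mol/s): A 4.825, B 40.35
Sensible, products 25→126 °C: 536.45 kJ/s
Q = ΔH = -986.56 kJ/s = -986.56 kW
Heat removed = 3551.6 MJ/h

Q_out = 3550 MJ/h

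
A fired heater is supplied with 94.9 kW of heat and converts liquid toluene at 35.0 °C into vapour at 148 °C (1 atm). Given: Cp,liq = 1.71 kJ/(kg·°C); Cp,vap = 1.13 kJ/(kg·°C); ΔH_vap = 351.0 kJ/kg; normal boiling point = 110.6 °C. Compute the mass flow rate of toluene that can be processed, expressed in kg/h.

ṁ = 654 kg/h

Δh = 1.71×(110.6−35.0) + 351.0 + 1.13×(148−110.6) = 522.54 kJ/kg
Q = 94.9 kW = 94.9 kJ/s = 341640 kJ/h
ṁ = Q/Δh = 341640 / 522.54 = 653.81 kg/h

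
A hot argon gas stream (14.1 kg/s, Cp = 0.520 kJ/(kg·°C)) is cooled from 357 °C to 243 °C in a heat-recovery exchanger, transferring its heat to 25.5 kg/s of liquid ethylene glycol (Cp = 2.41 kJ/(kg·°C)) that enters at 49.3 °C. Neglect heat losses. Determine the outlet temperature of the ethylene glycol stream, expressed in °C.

Heat released by hot stream: Q = 14.1 × 0.520 × (357 − 243) = 835.85 kJ/s
Energy balance on cold side (adiabatic exchanger): Q = ṁ_c·Cp_c·(T_c,out − T_c,in)
T_c,out = 49.3 + 835.85/(25.5 × 2.41) = 62.901 °C

T_c,out = 62.9 °C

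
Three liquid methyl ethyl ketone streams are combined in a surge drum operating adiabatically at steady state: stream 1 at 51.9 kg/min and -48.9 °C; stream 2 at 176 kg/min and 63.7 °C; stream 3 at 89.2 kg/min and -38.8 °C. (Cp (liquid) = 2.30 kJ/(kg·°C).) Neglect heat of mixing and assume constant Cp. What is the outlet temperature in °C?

Energy balance with Q = 0: Σ ṁᵢCp,ᵢ(T_out − Tᵢ) = 0
T_out = Σ ṁᵢCp,ᵢTᵢ / Σ ṁᵢCp,ᵢ
      = 11988 / 729.33 = 16.437 °C

T_out = 16.4 °C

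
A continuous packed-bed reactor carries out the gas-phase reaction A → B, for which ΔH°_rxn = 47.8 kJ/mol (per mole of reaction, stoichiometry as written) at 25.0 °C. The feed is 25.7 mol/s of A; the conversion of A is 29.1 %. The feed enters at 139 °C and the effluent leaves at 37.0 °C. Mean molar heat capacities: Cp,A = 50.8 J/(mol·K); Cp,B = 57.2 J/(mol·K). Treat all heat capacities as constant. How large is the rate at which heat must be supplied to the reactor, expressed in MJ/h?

Q_in = 810 MJ/h

Extent of reaction ξ = 0.291 × 25.7 = 7.4787 mol/s
Reaction term: ξ·ΔH°_rxn = 7.4787 × 47.8 = 357.48 kJ/s
Sensible, feed 139→25 °C: -148.83 kJ/s
Outlet flows (mol/s): A 18.221, B 7.4787
Sensible, products 25→37.0 °C: 16.241 kJ/s
Q = ΔH = 224.89 kJ/s = 224.89 kW
Heat supplied = 809.6 MJ/h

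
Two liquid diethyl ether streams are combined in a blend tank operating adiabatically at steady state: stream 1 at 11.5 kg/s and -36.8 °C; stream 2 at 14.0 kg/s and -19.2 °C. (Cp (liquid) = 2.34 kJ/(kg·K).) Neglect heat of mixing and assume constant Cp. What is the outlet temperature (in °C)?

Energy balance with Q = 0: Σ ṁᵢCp,ᵢ(T_out − Tᵢ) = 0
T_out = Σ ṁᵢCp,ᵢTᵢ / Σ ṁᵢCp,ᵢ
      = -1619.3 / 59.67 = -27.137 °C

T_out = -27.1 °C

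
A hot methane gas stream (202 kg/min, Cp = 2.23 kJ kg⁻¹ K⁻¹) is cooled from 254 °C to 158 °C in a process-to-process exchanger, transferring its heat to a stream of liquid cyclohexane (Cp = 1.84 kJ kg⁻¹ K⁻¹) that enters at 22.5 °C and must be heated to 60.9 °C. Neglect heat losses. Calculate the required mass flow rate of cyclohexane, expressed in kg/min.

Heat released by hot stream: Q = 202 × 2.23 × (254 − 158) = 43244 kJ/min
Energy balance on cold side (adiabatic exchanger): Q = ṁ_c·Cp_c·(T_c,out − T_c,in)
ṁ_c = 43244 / [1.84 × (60.9 − 22.5)] = 612.04 kg/min

ṁ_c = 612 kg/min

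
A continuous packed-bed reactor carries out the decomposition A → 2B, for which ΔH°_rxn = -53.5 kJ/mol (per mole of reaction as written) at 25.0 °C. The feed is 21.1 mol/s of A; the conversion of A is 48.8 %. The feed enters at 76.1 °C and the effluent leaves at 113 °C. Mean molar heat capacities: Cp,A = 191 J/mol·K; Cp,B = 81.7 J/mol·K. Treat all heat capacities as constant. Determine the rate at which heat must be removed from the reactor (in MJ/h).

Q_out = 1540 MJ/h

Extent of reaction ξ = 0.488 × 21.1 = 10.297 mol/s
Reaction term: ξ·ΔH°_rxn = 10.297 × -53.5 = -550.88 kJ/s
Sensible, feed 76.1→25 °C: -205.94 kJ/s
Outlet flows (mol/s): A 10.803, B 20.594
Sensible, products 25→113 °C: 329.64 kJ/s
Q = ΔH = -427.18 kJ/s = -427.18 kW
Heat removed = 1537.8 MJ/h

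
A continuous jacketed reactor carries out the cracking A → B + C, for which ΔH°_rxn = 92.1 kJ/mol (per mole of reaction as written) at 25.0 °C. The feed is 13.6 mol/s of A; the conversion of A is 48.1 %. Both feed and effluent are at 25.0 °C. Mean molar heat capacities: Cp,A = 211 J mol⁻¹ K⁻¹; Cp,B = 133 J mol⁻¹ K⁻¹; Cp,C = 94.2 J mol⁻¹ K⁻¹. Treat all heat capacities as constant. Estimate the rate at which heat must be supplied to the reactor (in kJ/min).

Q_in = 36100 kJ/min

Extent of reaction ξ = 0.481 × 13.6 = 6.5416 mol/s
Reaction term: ξ·ΔH°_rxn = 6.5416 × 92.1 = 602.48 kJ/s
Q = ΔH = 602.48 kJ/s = 602.48 kW
Heat supplied = 36149 kJ/min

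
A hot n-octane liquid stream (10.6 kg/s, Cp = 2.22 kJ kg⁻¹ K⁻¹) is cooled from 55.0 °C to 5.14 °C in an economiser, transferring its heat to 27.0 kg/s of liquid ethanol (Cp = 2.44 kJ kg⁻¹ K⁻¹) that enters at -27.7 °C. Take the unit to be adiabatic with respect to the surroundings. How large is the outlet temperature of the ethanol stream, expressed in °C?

Heat released by hot stream: Q = 10.6 × 2.22 × (55.0 − 5.14) = 1173.3 kJ/s
Energy balance on cold side (adiabatic exchanger): Q = ṁ_c·Cp_c·(T_c,out − T_c,in)
T_c,out = -27.7 + 1173.3/(27.0 × 2.44) = -9.8903 °C

T_c,out = -9.89 °C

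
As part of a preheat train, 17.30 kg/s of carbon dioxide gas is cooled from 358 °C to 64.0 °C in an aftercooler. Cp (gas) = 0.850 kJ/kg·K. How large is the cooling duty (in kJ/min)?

Q_c = 259000 kJ/min

Q = ṁ·Cp·ΔT = 17.30 × 0.850 × (64.0 − 358) = -4323.3 kJ/s
Cooling duty = 259400 kJ/min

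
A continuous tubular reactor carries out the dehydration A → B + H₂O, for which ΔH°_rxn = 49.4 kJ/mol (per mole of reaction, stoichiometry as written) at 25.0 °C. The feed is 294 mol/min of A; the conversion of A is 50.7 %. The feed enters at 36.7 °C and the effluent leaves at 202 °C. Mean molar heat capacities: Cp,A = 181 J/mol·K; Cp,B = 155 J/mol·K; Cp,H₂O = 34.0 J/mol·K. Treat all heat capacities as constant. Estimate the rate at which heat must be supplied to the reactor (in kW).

Extent of reaction ξ = 0.507 × 294 = 149.06 mol/min
Reaction term: ξ·ΔH°_rxn = 149.06 × 49.4 = 7363.5 kJ/min
Sensible, feed 36.7→25 °C: -622.6 kJ/min
Outlet flows (mol/min): A 144.94, B 149.06, H₂O 149.06
Sensible, products 25→202 °C: 9629.9 kJ/min
Q = ΔH = 16371 kJ/min = 272.85 kW
Heat supplied = 272.85 kW

Q_in = 273 kW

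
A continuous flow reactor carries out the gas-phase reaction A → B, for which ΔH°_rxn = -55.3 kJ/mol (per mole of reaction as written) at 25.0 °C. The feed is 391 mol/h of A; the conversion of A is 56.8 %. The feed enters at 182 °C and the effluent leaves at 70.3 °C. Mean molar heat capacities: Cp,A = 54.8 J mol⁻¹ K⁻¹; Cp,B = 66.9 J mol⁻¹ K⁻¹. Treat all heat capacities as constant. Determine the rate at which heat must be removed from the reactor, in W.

Q_out = 4040 W

Extent of reaction ξ = 0.568 × 391 = 222.09 mol/h
Reaction term: ξ·ΔH°_rxn = 222.09 × -55.3 = -12281 kJ/h
Sensible, feed 182→25 °C: -3364 kJ/h
Outlet flows (mol/h): A 168.91, B 222.09
Sensible, products 25→70.3 °C: 1092.4 kJ/h
Q = ΔH = -14553 kJ/h = -4.0425 kW
Heat removed = 4042.5 W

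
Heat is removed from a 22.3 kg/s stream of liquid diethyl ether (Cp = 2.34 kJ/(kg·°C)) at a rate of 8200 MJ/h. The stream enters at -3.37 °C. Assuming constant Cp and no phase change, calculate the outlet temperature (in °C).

T_out = -47.0 °C

Q = 8200 MJ/h = 2277.8 kJ/s
ΔT = Q/(ṁ·Cp) = 2277.8/(22.3×2.34) = 43.651 K
T_out = -3.37 − 43.651 = -47.021 °C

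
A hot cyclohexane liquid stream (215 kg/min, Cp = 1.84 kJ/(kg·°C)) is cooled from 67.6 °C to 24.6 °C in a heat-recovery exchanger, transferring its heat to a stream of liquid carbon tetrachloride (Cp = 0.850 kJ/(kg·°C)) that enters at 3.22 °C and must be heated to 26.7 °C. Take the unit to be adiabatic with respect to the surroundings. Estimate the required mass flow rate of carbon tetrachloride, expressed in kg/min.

ṁ_c = 852 kg/min

Heat released by hot stream: Q = 215 × 1.84 × (67.6 − 24.6) = 17011 kJ/min
Energy balance on cold side (adiabatic exchanger): Q = ṁ_c·Cp_c·(T_c,out − T_c,in)
ṁ_c = 17011 / [0.850 × (26.7 − 3.22)] = 852.33 kg/min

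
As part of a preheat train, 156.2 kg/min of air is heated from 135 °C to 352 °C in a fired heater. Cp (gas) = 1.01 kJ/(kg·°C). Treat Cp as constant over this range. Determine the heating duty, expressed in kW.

Q = 571 kW

Q = ṁ·Cp·ΔT = 156.2 × 1.01 × (352 − 135) = 34234 kJ/min
Converting: 34234 / 60 s = 570.57 kW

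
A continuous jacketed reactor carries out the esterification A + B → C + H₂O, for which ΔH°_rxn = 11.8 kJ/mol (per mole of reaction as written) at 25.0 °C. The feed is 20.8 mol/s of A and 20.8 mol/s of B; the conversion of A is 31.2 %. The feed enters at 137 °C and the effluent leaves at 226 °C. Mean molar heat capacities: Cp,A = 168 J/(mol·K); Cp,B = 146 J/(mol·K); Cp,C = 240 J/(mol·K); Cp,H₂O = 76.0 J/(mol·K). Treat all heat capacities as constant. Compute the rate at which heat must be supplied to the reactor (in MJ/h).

Extent of reaction ξ = 0.312 × 20.8 = 6.4896 mol/s
Reaction term: ξ·ΔH°_rxn = 6.4896 × 11.8 = 76.577 kJ/s
Sensible, feed 137→25 °C: -731.49 kJ/s
Outlet flows (mol/s): A 14.31, B 14.31, C 6.4896, H₂O 6.4896
Sensible, products 25→226 °C: 1315.4 kJ/s
Q = ΔH = 660.46 kJ/s = 660.46 kW
Heat supplied = 2377.7 MJ/h

Q_in = 2380 MJ/h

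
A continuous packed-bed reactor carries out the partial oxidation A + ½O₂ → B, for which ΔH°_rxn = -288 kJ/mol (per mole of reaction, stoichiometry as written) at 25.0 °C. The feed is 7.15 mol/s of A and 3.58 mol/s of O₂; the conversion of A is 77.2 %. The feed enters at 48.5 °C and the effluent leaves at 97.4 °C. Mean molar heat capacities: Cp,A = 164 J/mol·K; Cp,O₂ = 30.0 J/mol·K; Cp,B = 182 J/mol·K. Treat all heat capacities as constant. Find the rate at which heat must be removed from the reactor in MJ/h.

Extent of reaction ξ = 0.772 × 7.15 = 5.5198 mol/s
Reaction term: ξ·ΔH°_rxn = 5.5198 × -288 = -1589.7 kJ/s
Sensible, feed 48.5→25 °C: -30.08 kJ/s
Outlet flows (mol/s): A 1.6302, O₂ 0.8201, B 5.5198
Sensible, products 25→97.4 °C: 93.871 kJ/s
Q = ΔH = -1525.9 kJ/s = -1525.9 kW
Heat removed = 5493.3 MJ/h

Q_out = 5490 MJ/h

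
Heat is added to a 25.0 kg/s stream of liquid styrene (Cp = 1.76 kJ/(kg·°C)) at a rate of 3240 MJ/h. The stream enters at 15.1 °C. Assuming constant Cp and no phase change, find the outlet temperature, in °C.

T_out = 35.6 °C

Q = 3240 MJ/h = 900 kJ/s
ΔT = Q/(ṁ·Cp) = 900/(25.0×1.76) = 20.455 K
T_out = 15.1 + 20.455 = 35.555 °C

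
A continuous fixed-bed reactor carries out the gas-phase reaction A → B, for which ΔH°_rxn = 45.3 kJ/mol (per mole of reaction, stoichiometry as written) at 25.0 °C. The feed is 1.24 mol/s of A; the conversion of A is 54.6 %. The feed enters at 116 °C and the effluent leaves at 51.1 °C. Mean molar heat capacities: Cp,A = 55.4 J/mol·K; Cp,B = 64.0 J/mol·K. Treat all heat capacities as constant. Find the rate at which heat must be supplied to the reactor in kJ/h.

Q_in = 94900 kJ/h

Extent of reaction ξ = 0.546 × 1.24 = 0.67704 mol/s
Reaction term: ξ·ΔH°_rxn = 0.67704 × 45.3 = 30.67 kJ/s
Sensible, feed 116→25 °C: -6.2513 kJ/s
Outlet flows (mol/s): A 0.56296, B 0.67704
Sensible, products 25→51.1 °C: 1.9449 kJ/s
Q = ΔH = 26.364 kJ/s = 26.364 kW
Heat supplied = 94909 kJ/h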